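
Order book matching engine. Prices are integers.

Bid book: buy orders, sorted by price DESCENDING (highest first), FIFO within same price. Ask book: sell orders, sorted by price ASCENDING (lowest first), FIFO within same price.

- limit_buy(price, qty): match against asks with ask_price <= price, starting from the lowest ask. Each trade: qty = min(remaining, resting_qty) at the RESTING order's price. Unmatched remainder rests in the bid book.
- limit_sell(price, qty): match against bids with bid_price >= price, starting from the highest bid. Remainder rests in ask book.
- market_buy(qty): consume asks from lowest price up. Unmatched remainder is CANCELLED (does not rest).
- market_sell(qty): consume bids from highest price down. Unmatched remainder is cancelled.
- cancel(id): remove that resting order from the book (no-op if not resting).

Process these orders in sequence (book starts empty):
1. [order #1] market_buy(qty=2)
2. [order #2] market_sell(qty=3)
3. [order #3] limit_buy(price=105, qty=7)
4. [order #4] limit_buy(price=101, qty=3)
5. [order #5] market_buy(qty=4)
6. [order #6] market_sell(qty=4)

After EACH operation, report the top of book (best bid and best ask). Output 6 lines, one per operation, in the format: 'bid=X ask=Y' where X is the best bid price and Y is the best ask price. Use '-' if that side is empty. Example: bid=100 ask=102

Answer: bid=- ask=-
bid=- ask=-
bid=105 ask=-
bid=105 ask=-
bid=105 ask=-
bid=105 ask=-

Derivation:
After op 1 [order #1] market_buy(qty=2): fills=none; bids=[-] asks=[-]
After op 2 [order #2] market_sell(qty=3): fills=none; bids=[-] asks=[-]
After op 3 [order #3] limit_buy(price=105, qty=7): fills=none; bids=[#3:7@105] asks=[-]
After op 4 [order #4] limit_buy(price=101, qty=3): fills=none; bids=[#3:7@105 #4:3@101] asks=[-]
After op 5 [order #5] market_buy(qty=4): fills=none; bids=[#3:7@105 #4:3@101] asks=[-]
After op 6 [order #6] market_sell(qty=4): fills=#3x#6:4@105; bids=[#3:3@105 #4:3@101] asks=[-]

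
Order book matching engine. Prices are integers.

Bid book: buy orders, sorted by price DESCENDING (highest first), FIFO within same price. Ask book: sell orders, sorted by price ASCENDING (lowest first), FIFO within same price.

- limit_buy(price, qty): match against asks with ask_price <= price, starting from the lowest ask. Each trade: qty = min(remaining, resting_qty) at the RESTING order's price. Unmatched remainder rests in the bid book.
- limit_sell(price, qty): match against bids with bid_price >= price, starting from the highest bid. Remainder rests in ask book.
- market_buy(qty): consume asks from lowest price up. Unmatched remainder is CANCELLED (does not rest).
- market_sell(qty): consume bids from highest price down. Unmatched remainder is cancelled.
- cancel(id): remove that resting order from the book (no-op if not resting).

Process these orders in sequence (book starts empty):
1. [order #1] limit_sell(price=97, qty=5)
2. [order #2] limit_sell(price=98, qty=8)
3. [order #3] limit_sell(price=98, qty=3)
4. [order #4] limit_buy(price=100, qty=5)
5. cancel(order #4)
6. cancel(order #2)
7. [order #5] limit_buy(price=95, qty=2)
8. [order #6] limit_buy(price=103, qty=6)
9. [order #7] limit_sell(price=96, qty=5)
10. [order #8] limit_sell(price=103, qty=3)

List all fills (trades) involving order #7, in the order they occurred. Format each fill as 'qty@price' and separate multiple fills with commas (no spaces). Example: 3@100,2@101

Answer: 3@103

Derivation:
After op 1 [order #1] limit_sell(price=97, qty=5): fills=none; bids=[-] asks=[#1:5@97]
After op 2 [order #2] limit_sell(price=98, qty=8): fills=none; bids=[-] asks=[#1:5@97 #2:8@98]
After op 3 [order #3] limit_sell(price=98, qty=3): fills=none; bids=[-] asks=[#1:5@97 #2:8@98 #3:3@98]
After op 4 [order #4] limit_buy(price=100, qty=5): fills=#4x#1:5@97; bids=[-] asks=[#2:8@98 #3:3@98]
After op 5 cancel(order #4): fills=none; bids=[-] asks=[#2:8@98 #3:3@98]
After op 6 cancel(order #2): fills=none; bids=[-] asks=[#3:3@98]
After op 7 [order #5] limit_buy(price=95, qty=2): fills=none; bids=[#5:2@95] asks=[#3:3@98]
After op 8 [order #6] limit_buy(price=103, qty=6): fills=#6x#3:3@98; bids=[#6:3@103 #5:2@95] asks=[-]
After op 9 [order #7] limit_sell(price=96, qty=5): fills=#6x#7:3@103; bids=[#5:2@95] asks=[#7:2@96]
After op 10 [order #8] limit_sell(price=103, qty=3): fills=none; bids=[#5:2@95] asks=[#7:2@96 #8:3@103]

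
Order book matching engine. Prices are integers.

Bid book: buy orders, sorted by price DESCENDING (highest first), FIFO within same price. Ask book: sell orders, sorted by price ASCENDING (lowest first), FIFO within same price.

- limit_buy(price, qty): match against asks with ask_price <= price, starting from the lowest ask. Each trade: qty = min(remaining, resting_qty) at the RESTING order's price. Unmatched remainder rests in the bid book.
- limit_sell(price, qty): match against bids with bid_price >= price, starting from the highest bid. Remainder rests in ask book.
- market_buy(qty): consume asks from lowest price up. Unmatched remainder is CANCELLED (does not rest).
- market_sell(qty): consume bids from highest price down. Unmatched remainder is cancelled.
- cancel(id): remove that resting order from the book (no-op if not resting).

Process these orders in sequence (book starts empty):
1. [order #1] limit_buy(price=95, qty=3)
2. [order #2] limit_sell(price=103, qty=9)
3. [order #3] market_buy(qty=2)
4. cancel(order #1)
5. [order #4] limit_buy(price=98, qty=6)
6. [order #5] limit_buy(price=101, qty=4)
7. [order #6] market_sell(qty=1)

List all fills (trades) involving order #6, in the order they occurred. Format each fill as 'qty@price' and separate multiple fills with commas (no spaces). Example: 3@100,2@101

Answer: 1@101

Derivation:
After op 1 [order #1] limit_buy(price=95, qty=3): fills=none; bids=[#1:3@95] asks=[-]
After op 2 [order #2] limit_sell(price=103, qty=9): fills=none; bids=[#1:3@95] asks=[#2:9@103]
After op 3 [order #3] market_buy(qty=2): fills=#3x#2:2@103; bids=[#1:3@95] asks=[#2:7@103]
After op 4 cancel(order #1): fills=none; bids=[-] asks=[#2:7@103]
After op 5 [order #4] limit_buy(price=98, qty=6): fills=none; bids=[#4:6@98] asks=[#2:7@103]
After op 6 [order #5] limit_buy(price=101, qty=4): fills=none; bids=[#5:4@101 #4:6@98] asks=[#2:7@103]
After op 7 [order #6] market_sell(qty=1): fills=#5x#6:1@101; bids=[#5:3@101 #4:6@98] asks=[#2:7@103]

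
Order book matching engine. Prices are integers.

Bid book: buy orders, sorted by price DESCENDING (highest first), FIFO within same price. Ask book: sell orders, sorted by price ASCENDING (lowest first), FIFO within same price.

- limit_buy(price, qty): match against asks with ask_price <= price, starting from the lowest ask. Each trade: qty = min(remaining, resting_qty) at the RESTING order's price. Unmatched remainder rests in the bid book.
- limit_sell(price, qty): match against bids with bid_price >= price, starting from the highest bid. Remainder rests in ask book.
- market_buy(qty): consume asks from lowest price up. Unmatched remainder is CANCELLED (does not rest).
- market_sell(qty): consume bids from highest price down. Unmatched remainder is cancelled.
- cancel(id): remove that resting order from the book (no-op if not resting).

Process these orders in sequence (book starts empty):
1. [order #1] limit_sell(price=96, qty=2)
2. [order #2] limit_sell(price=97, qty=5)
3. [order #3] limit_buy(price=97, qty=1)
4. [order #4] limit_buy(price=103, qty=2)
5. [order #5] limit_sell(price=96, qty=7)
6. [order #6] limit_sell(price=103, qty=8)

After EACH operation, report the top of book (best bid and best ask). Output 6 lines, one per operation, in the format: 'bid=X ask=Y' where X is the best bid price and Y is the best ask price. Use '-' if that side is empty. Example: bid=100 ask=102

Answer: bid=- ask=96
bid=- ask=96
bid=- ask=96
bid=- ask=97
bid=- ask=96
bid=- ask=96

Derivation:
After op 1 [order #1] limit_sell(price=96, qty=2): fills=none; bids=[-] asks=[#1:2@96]
After op 2 [order #2] limit_sell(price=97, qty=5): fills=none; bids=[-] asks=[#1:2@96 #2:5@97]
After op 3 [order #3] limit_buy(price=97, qty=1): fills=#3x#1:1@96; bids=[-] asks=[#1:1@96 #2:5@97]
After op 4 [order #4] limit_buy(price=103, qty=2): fills=#4x#1:1@96 #4x#2:1@97; bids=[-] asks=[#2:4@97]
After op 5 [order #5] limit_sell(price=96, qty=7): fills=none; bids=[-] asks=[#5:7@96 #2:4@97]
After op 6 [order #6] limit_sell(price=103, qty=8): fills=none; bids=[-] asks=[#5:7@96 #2:4@97 #6:8@103]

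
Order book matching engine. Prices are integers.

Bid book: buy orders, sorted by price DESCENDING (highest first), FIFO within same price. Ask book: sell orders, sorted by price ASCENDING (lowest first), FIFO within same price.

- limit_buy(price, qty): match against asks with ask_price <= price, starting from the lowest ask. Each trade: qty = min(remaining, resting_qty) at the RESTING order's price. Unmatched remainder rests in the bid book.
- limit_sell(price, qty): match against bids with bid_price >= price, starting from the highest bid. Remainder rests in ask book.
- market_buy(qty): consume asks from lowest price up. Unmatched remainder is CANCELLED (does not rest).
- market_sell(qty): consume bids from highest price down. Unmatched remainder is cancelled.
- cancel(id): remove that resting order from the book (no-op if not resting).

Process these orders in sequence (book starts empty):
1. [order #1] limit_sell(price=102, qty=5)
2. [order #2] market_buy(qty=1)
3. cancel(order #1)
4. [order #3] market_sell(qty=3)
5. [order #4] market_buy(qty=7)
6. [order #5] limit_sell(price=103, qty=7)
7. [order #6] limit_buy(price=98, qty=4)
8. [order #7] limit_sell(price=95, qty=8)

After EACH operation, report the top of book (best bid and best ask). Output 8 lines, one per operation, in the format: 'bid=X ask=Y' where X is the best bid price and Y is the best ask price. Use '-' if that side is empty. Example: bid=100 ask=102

Answer: bid=- ask=102
bid=- ask=102
bid=- ask=-
bid=- ask=-
bid=- ask=-
bid=- ask=103
bid=98 ask=103
bid=- ask=95

Derivation:
After op 1 [order #1] limit_sell(price=102, qty=5): fills=none; bids=[-] asks=[#1:5@102]
After op 2 [order #2] market_buy(qty=1): fills=#2x#1:1@102; bids=[-] asks=[#1:4@102]
After op 3 cancel(order #1): fills=none; bids=[-] asks=[-]
After op 4 [order #3] market_sell(qty=3): fills=none; bids=[-] asks=[-]
After op 5 [order #4] market_buy(qty=7): fills=none; bids=[-] asks=[-]
After op 6 [order #5] limit_sell(price=103, qty=7): fills=none; bids=[-] asks=[#5:7@103]
After op 7 [order #6] limit_buy(price=98, qty=4): fills=none; bids=[#6:4@98] asks=[#5:7@103]
After op 8 [order #7] limit_sell(price=95, qty=8): fills=#6x#7:4@98; bids=[-] asks=[#7:4@95 #5:7@103]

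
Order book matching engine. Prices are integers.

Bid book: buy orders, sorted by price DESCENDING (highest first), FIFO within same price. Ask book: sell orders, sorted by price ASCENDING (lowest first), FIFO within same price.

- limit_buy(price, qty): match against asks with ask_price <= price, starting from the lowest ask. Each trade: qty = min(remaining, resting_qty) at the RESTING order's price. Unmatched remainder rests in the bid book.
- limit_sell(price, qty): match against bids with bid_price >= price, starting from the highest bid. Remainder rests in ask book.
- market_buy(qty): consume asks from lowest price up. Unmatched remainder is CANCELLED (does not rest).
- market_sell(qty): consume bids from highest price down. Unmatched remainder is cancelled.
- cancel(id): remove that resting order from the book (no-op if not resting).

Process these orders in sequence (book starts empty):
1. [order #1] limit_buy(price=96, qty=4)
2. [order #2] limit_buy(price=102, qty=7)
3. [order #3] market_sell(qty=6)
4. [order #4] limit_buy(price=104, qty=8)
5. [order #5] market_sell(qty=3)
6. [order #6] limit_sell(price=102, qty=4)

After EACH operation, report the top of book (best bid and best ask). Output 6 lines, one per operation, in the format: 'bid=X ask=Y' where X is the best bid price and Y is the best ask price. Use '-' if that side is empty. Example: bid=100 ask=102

After op 1 [order #1] limit_buy(price=96, qty=4): fills=none; bids=[#1:4@96] asks=[-]
After op 2 [order #2] limit_buy(price=102, qty=7): fills=none; bids=[#2:7@102 #1:4@96] asks=[-]
After op 3 [order #3] market_sell(qty=6): fills=#2x#3:6@102; bids=[#2:1@102 #1:4@96] asks=[-]
After op 4 [order #4] limit_buy(price=104, qty=8): fills=none; bids=[#4:8@104 #2:1@102 #1:4@96] asks=[-]
After op 5 [order #5] market_sell(qty=3): fills=#4x#5:3@104; bids=[#4:5@104 #2:1@102 #1:4@96] asks=[-]
After op 6 [order #6] limit_sell(price=102, qty=4): fills=#4x#6:4@104; bids=[#4:1@104 #2:1@102 #1:4@96] asks=[-]

Answer: bid=96 ask=-
bid=102 ask=-
bid=102 ask=-
bid=104 ask=-
bid=104 ask=-
bid=104 ask=-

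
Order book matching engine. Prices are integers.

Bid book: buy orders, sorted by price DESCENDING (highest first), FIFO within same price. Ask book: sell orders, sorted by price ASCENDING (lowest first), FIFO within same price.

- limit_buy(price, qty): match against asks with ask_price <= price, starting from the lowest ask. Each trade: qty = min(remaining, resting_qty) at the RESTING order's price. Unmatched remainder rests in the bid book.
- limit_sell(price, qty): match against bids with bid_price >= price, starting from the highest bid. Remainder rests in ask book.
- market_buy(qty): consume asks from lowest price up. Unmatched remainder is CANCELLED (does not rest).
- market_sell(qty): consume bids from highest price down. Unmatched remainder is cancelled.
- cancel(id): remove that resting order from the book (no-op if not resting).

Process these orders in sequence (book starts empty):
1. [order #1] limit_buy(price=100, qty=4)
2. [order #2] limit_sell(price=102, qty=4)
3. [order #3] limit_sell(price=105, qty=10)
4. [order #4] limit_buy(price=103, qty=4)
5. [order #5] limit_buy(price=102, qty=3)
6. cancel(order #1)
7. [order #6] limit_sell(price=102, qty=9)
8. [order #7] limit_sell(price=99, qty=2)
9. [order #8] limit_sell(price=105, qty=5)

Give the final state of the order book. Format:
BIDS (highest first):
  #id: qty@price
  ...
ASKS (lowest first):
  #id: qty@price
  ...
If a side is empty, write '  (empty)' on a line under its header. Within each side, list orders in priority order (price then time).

After op 1 [order #1] limit_buy(price=100, qty=4): fills=none; bids=[#1:4@100] asks=[-]
After op 2 [order #2] limit_sell(price=102, qty=4): fills=none; bids=[#1:4@100] asks=[#2:4@102]
After op 3 [order #3] limit_sell(price=105, qty=10): fills=none; bids=[#1:4@100] asks=[#2:4@102 #3:10@105]
After op 4 [order #4] limit_buy(price=103, qty=4): fills=#4x#2:4@102; bids=[#1:4@100] asks=[#3:10@105]
After op 5 [order #5] limit_buy(price=102, qty=3): fills=none; bids=[#5:3@102 #1:4@100] asks=[#3:10@105]
After op 6 cancel(order #1): fills=none; bids=[#5:3@102] asks=[#3:10@105]
After op 7 [order #6] limit_sell(price=102, qty=9): fills=#5x#6:3@102; bids=[-] asks=[#6:6@102 #3:10@105]
After op 8 [order #7] limit_sell(price=99, qty=2): fills=none; bids=[-] asks=[#7:2@99 #6:6@102 #3:10@105]
After op 9 [order #8] limit_sell(price=105, qty=5): fills=none; bids=[-] asks=[#7:2@99 #6:6@102 #3:10@105 #8:5@105]

Answer: BIDS (highest first):
  (empty)
ASKS (lowest first):
  #7: 2@99
  #6: 6@102
  #3: 10@105
  #8: 5@105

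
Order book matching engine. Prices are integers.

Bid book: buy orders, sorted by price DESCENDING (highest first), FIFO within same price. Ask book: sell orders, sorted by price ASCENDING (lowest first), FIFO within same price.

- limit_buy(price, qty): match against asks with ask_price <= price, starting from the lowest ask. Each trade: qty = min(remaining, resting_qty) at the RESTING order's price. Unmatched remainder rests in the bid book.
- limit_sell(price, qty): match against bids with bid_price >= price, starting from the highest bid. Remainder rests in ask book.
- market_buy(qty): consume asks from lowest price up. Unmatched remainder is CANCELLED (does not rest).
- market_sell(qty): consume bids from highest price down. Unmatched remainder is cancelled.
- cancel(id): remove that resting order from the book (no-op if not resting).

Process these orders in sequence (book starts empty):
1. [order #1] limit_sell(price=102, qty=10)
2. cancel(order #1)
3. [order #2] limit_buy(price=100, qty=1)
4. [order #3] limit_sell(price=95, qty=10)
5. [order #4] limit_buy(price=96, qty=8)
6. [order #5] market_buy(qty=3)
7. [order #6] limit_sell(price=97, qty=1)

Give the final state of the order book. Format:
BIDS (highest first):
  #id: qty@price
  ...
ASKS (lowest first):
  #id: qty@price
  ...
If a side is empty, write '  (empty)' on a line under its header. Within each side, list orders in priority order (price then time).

Answer: BIDS (highest first):
  (empty)
ASKS (lowest first):
  #6: 1@97

Derivation:
After op 1 [order #1] limit_sell(price=102, qty=10): fills=none; bids=[-] asks=[#1:10@102]
After op 2 cancel(order #1): fills=none; bids=[-] asks=[-]
After op 3 [order #2] limit_buy(price=100, qty=1): fills=none; bids=[#2:1@100] asks=[-]
After op 4 [order #3] limit_sell(price=95, qty=10): fills=#2x#3:1@100; bids=[-] asks=[#3:9@95]
After op 5 [order #4] limit_buy(price=96, qty=8): fills=#4x#3:8@95; bids=[-] asks=[#3:1@95]
After op 6 [order #5] market_buy(qty=3): fills=#5x#3:1@95; bids=[-] asks=[-]
After op 7 [order #6] limit_sell(price=97, qty=1): fills=none; bids=[-] asks=[#6:1@97]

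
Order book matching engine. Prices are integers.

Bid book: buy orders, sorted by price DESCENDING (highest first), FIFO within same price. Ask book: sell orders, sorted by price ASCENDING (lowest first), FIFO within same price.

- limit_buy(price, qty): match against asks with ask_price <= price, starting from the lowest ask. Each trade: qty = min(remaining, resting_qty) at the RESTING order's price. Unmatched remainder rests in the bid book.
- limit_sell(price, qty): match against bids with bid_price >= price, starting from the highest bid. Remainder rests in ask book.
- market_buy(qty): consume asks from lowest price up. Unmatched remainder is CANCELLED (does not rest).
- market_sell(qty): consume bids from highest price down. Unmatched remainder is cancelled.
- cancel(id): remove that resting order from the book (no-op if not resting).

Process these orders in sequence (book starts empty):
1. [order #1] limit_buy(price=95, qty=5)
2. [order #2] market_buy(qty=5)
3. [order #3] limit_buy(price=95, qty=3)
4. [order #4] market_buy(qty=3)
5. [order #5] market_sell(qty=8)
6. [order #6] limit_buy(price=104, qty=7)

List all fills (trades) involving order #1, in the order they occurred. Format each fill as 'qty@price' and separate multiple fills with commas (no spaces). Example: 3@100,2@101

After op 1 [order #1] limit_buy(price=95, qty=5): fills=none; bids=[#1:5@95] asks=[-]
After op 2 [order #2] market_buy(qty=5): fills=none; bids=[#1:5@95] asks=[-]
After op 3 [order #3] limit_buy(price=95, qty=3): fills=none; bids=[#1:5@95 #3:3@95] asks=[-]
After op 4 [order #4] market_buy(qty=3): fills=none; bids=[#1:5@95 #3:3@95] asks=[-]
After op 5 [order #5] market_sell(qty=8): fills=#1x#5:5@95 #3x#5:3@95; bids=[-] asks=[-]
After op 6 [order #6] limit_buy(price=104, qty=7): fills=none; bids=[#6:7@104] asks=[-]

Answer: 5@95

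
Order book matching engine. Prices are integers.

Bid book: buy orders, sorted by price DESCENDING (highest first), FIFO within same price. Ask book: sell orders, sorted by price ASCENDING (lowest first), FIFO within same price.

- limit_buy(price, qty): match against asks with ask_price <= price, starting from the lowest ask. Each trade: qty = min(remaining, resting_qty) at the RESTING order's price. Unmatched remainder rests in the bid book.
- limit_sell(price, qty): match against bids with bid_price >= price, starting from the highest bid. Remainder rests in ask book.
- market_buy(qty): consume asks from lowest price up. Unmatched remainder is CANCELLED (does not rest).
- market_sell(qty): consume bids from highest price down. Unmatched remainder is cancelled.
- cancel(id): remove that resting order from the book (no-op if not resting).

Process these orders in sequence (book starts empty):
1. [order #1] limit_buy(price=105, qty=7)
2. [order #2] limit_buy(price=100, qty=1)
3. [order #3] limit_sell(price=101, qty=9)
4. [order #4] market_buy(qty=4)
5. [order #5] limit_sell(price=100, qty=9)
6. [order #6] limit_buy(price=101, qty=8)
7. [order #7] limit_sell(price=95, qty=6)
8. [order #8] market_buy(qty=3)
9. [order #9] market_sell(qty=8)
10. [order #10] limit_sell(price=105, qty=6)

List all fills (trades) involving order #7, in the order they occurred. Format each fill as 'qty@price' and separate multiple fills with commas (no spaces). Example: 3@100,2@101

Answer: 3@95

Derivation:
After op 1 [order #1] limit_buy(price=105, qty=7): fills=none; bids=[#1:7@105] asks=[-]
After op 2 [order #2] limit_buy(price=100, qty=1): fills=none; bids=[#1:7@105 #2:1@100] asks=[-]
After op 3 [order #3] limit_sell(price=101, qty=9): fills=#1x#3:7@105; bids=[#2:1@100] asks=[#3:2@101]
After op 4 [order #4] market_buy(qty=4): fills=#4x#3:2@101; bids=[#2:1@100] asks=[-]
After op 5 [order #5] limit_sell(price=100, qty=9): fills=#2x#5:1@100; bids=[-] asks=[#5:8@100]
After op 6 [order #6] limit_buy(price=101, qty=8): fills=#6x#5:8@100; bids=[-] asks=[-]
After op 7 [order #7] limit_sell(price=95, qty=6): fills=none; bids=[-] asks=[#7:6@95]
After op 8 [order #8] market_buy(qty=3): fills=#8x#7:3@95; bids=[-] asks=[#7:3@95]
After op 9 [order #9] market_sell(qty=8): fills=none; bids=[-] asks=[#7:3@95]
After op 10 [order #10] limit_sell(price=105, qty=6): fills=none; bids=[-] asks=[#7:3@95 #10:6@105]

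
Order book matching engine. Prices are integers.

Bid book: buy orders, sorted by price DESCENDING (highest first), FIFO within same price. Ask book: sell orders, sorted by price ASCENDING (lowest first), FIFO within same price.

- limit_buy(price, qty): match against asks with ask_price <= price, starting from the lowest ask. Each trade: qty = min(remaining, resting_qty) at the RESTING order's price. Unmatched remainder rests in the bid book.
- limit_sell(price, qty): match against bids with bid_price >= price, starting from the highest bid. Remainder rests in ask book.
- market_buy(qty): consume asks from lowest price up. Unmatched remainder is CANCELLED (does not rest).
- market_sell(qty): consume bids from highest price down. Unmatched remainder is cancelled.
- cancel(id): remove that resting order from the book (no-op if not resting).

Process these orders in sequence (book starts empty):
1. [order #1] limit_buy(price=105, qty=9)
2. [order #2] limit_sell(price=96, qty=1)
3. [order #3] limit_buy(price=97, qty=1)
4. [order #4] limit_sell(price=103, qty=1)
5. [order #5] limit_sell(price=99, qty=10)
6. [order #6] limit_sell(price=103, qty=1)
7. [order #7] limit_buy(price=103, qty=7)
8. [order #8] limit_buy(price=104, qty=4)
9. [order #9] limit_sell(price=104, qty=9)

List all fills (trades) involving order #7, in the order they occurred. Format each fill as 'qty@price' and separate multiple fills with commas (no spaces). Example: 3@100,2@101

After op 1 [order #1] limit_buy(price=105, qty=9): fills=none; bids=[#1:9@105] asks=[-]
After op 2 [order #2] limit_sell(price=96, qty=1): fills=#1x#2:1@105; bids=[#1:8@105] asks=[-]
After op 3 [order #3] limit_buy(price=97, qty=1): fills=none; bids=[#1:8@105 #3:1@97] asks=[-]
After op 4 [order #4] limit_sell(price=103, qty=1): fills=#1x#4:1@105; bids=[#1:7@105 #3:1@97] asks=[-]
After op 5 [order #5] limit_sell(price=99, qty=10): fills=#1x#5:7@105; bids=[#3:1@97] asks=[#5:3@99]
After op 6 [order #6] limit_sell(price=103, qty=1): fills=none; bids=[#3:1@97] asks=[#5:3@99 #6:1@103]
After op 7 [order #7] limit_buy(price=103, qty=7): fills=#7x#5:3@99 #7x#6:1@103; bids=[#7:3@103 #3:1@97] asks=[-]
After op 8 [order #8] limit_buy(price=104, qty=4): fills=none; bids=[#8:4@104 #7:3@103 #3:1@97] asks=[-]
After op 9 [order #9] limit_sell(price=104, qty=9): fills=#8x#9:4@104; bids=[#7:3@103 #3:1@97] asks=[#9:5@104]

Answer: 3@99,1@103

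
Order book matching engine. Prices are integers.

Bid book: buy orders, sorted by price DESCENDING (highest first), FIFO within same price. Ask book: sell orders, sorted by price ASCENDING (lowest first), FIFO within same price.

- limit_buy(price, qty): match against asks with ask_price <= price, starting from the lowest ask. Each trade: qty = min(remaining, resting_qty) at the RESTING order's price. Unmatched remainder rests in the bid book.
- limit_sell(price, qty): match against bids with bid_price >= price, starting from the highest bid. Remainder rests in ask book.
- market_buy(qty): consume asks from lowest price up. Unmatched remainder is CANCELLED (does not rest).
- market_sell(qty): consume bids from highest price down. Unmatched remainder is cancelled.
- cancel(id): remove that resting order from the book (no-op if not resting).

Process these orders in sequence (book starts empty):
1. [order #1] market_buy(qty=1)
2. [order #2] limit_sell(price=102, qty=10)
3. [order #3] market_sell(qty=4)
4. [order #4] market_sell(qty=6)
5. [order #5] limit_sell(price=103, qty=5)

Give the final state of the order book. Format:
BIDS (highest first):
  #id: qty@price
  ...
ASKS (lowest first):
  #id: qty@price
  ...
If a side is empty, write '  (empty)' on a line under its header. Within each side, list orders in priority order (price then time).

After op 1 [order #1] market_buy(qty=1): fills=none; bids=[-] asks=[-]
After op 2 [order #2] limit_sell(price=102, qty=10): fills=none; bids=[-] asks=[#2:10@102]
After op 3 [order #3] market_sell(qty=4): fills=none; bids=[-] asks=[#2:10@102]
After op 4 [order #4] market_sell(qty=6): fills=none; bids=[-] asks=[#2:10@102]
After op 5 [order #5] limit_sell(price=103, qty=5): fills=none; bids=[-] asks=[#2:10@102 #5:5@103]

Answer: BIDS (highest first):
  (empty)
ASKS (lowest first):
  #2: 10@102
  #5: 5@103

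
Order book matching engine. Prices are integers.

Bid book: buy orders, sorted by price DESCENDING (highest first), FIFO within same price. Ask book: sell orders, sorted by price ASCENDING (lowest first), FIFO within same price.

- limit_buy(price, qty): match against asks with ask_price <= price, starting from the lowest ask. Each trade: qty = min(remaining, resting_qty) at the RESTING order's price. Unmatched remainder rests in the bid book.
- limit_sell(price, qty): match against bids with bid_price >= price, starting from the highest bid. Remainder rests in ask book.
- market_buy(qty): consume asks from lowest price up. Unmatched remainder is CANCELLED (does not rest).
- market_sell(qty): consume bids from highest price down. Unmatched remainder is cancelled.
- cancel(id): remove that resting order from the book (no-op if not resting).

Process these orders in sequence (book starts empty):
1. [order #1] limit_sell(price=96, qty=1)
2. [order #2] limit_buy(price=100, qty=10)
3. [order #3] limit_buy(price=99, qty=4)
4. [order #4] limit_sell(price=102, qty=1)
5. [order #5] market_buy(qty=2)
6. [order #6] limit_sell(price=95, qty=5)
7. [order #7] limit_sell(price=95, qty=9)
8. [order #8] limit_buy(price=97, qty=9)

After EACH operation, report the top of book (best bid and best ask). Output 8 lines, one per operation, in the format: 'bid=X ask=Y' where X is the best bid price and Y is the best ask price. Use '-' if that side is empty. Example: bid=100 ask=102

After op 1 [order #1] limit_sell(price=96, qty=1): fills=none; bids=[-] asks=[#1:1@96]
After op 2 [order #2] limit_buy(price=100, qty=10): fills=#2x#1:1@96; bids=[#2:9@100] asks=[-]
After op 3 [order #3] limit_buy(price=99, qty=4): fills=none; bids=[#2:9@100 #3:4@99] asks=[-]
After op 4 [order #4] limit_sell(price=102, qty=1): fills=none; bids=[#2:9@100 #3:4@99] asks=[#4:1@102]
After op 5 [order #5] market_buy(qty=2): fills=#5x#4:1@102; bids=[#2:9@100 #3:4@99] asks=[-]
After op 6 [order #6] limit_sell(price=95, qty=5): fills=#2x#6:5@100; bids=[#2:4@100 #3:4@99] asks=[-]
After op 7 [order #7] limit_sell(price=95, qty=9): fills=#2x#7:4@100 #3x#7:4@99; bids=[-] asks=[#7:1@95]
After op 8 [order #8] limit_buy(price=97, qty=9): fills=#8x#7:1@95; bids=[#8:8@97] asks=[-]

Answer: bid=- ask=96
bid=100 ask=-
bid=100 ask=-
bid=100 ask=102
bid=100 ask=-
bid=100 ask=-
bid=- ask=95
bid=97 ask=-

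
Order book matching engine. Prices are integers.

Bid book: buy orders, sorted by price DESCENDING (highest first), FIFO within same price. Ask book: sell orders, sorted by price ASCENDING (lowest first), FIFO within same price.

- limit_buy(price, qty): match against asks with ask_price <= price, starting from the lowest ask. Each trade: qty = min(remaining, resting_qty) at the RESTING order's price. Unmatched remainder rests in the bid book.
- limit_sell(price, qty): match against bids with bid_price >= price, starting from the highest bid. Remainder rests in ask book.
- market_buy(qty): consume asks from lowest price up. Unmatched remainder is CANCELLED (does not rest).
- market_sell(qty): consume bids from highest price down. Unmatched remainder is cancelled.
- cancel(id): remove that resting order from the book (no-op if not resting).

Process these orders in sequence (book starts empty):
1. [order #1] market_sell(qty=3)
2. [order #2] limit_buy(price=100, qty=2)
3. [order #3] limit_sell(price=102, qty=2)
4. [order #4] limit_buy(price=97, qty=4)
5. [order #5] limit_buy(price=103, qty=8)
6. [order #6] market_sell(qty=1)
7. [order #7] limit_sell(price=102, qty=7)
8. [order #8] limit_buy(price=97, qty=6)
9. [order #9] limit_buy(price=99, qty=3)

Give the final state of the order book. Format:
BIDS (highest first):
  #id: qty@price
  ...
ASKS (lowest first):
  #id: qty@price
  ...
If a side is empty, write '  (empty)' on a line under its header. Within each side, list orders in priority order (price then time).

After op 1 [order #1] market_sell(qty=3): fills=none; bids=[-] asks=[-]
After op 2 [order #2] limit_buy(price=100, qty=2): fills=none; bids=[#2:2@100] asks=[-]
After op 3 [order #3] limit_sell(price=102, qty=2): fills=none; bids=[#2:2@100] asks=[#3:2@102]
After op 4 [order #4] limit_buy(price=97, qty=4): fills=none; bids=[#2:2@100 #4:4@97] asks=[#3:2@102]
After op 5 [order #5] limit_buy(price=103, qty=8): fills=#5x#3:2@102; bids=[#5:6@103 #2:2@100 #4:4@97] asks=[-]
After op 6 [order #6] market_sell(qty=1): fills=#5x#6:1@103; bids=[#5:5@103 #2:2@100 #4:4@97] asks=[-]
After op 7 [order #7] limit_sell(price=102, qty=7): fills=#5x#7:5@103; bids=[#2:2@100 #4:4@97] asks=[#7:2@102]
After op 8 [order #8] limit_buy(price=97, qty=6): fills=none; bids=[#2:2@100 #4:4@97 #8:6@97] asks=[#7:2@102]
After op 9 [order #9] limit_buy(price=99, qty=3): fills=none; bids=[#2:2@100 #9:3@99 #4:4@97 #8:6@97] asks=[#7:2@102]

Answer: BIDS (highest first):
  #2: 2@100
  #9: 3@99
  #4: 4@97
  #8: 6@97
ASKS (lowest first):
  #7: 2@102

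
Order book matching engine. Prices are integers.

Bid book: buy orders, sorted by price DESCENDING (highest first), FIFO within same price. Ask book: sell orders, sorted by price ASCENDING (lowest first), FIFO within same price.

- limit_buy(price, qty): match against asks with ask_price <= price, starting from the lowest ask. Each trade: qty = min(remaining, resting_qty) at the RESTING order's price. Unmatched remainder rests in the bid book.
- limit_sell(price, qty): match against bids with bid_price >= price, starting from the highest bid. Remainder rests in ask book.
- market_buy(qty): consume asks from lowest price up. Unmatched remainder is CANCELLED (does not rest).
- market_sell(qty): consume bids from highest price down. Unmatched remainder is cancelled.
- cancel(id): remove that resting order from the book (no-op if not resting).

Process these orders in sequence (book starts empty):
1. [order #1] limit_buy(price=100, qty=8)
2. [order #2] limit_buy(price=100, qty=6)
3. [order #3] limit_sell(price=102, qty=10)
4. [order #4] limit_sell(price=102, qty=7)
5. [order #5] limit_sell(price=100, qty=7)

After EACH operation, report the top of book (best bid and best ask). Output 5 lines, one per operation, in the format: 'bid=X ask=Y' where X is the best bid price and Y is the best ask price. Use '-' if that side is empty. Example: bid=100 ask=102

Answer: bid=100 ask=-
bid=100 ask=-
bid=100 ask=102
bid=100 ask=102
bid=100 ask=102

Derivation:
After op 1 [order #1] limit_buy(price=100, qty=8): fills=none; bids=[#1:8@100] asks=[-]
After op 2 [order #2] limit_buy(price=100, qty=6): fills=none; bids=[#1:8@100 #2:6@100] asks=[-]
After op 3 [order #3] limit_sell(price=102, qty=10): fills=none; bids=[#1:8@100 #2:6@100] asks=[#3:10@102]
After op 4 [order #4] limit_sell(price=102, qty=7): fills=none; bids=[#1:8@100 #2:6@100] asks=[#3:10@102 #4:7@102]
After op 5 [order #5] limit_sell(price=100, qty=7): fills=#1x#5:7@100; bids=[#1:1@100 #2:6@100] asks=[#3:10@102 #4:7@102]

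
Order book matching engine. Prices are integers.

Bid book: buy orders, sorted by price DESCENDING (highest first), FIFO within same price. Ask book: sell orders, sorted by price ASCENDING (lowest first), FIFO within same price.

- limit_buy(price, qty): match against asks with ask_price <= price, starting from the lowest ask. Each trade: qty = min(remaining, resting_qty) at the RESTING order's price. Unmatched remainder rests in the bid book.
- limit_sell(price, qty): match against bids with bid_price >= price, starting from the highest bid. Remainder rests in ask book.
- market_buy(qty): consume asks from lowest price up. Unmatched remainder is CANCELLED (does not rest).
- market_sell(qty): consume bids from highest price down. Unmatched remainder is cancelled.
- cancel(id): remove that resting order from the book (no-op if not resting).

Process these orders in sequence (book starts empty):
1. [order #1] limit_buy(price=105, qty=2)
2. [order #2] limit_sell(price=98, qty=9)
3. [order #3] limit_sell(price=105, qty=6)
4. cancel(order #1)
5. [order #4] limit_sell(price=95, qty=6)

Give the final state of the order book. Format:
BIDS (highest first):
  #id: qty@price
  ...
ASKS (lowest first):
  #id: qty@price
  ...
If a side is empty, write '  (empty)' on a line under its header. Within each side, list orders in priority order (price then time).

After op 1 [order #1] limit_buy(price=105, qty=2): fills=none; bids=[#1:2@105] asks=[-]
After op 2 [order #2] limit_sell(price=98, qty=9): fills=#1x#2:2@105; bids=[-] asks=[#2:7@98]
After op 3 [order #3] limit_sell(price=105, qty=6): fills=none; bids=[-] asks=[#2:7@98 #3:6@105]
After op 4 cancel(order #1): fills=none; bids=[-] asks=[#2:7@98 #3:6@105]
After op 5 [order #4] limit_sell(price=95, qty=6): fills=none; bids=[-] asks=[#4:6@95 #2:7@98 #3:6@105]

Answer: BIDS (highest first):
  (empty)
ASKS (lowest first):
  #4: 6@95
  #2: 7@98
  #3: 6@105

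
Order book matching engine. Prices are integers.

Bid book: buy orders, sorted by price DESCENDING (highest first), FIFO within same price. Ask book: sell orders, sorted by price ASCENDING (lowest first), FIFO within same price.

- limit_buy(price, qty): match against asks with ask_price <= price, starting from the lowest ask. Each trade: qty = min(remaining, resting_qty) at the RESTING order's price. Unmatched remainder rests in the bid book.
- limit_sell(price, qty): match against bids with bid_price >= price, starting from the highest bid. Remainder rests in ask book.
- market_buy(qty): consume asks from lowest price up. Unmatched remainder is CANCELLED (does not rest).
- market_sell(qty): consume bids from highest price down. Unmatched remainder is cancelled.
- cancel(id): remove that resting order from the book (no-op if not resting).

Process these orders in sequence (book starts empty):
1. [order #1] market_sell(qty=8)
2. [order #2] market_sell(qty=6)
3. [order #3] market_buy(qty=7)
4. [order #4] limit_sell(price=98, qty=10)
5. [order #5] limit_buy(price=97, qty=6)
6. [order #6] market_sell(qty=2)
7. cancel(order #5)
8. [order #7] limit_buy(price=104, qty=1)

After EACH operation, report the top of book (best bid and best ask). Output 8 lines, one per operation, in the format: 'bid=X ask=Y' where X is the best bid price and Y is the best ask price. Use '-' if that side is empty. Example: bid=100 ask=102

After op 1 [order #1] market_sell(qty=8): fills=none; bids=[-] asks=[-]
After op 2 [order #2] market_sell(qty=6): fills=none; bids=[-] asks=[-]
After op 3 [order #3] market_buy(qty=7): fills=none; bids=[-] asks=[-]
After op 4 [order #4] limit_sell(price=98, qty=10): fills=none; bids=[-] asks=[#4:10@98]
After op 5 [order #5] limit_buy(price=97, qty=6): fills=none; bids=[#5:6@97] asks=[#4:10@98]
After op 6 [order #6] market_sell(qty=2): fills=#5x#6:2@97; bids=[#5:4@97] asks=[#4:10@98]
After op 7 cancel(order #5): fills=none; bids=[-] asks=[#4:10@98]
After op 8 [order #7] limit_buy(price=104, qty=1): fills=#7x#4:1@98; bids=[-] asks=[#4:9@98]

Answer: bid=- ask=-
bid=- ask=-
bid=- ask=-
bid=- ask=98
bid=97 ask=98
bid=97 ask=98
bid=- ask=98
bid=- ask=98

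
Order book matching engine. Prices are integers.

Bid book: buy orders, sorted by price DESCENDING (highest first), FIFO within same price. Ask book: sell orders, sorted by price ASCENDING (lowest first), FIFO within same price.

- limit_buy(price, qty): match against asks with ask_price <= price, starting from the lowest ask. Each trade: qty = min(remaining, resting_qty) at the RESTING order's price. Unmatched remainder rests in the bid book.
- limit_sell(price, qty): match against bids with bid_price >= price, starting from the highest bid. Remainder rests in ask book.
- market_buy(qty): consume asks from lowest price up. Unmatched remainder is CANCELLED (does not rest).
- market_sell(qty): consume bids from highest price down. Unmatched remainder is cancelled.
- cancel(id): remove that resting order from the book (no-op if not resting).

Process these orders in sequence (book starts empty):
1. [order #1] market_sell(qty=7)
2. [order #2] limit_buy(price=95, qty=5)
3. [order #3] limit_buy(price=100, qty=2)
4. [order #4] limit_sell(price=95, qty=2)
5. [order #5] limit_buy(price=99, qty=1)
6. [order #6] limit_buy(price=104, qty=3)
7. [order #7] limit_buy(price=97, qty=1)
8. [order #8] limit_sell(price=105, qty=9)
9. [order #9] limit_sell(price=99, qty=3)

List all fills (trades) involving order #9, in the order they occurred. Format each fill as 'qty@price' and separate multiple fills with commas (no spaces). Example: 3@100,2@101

Answer: 3@104

Derivation:
After op 1 [order #1] market_sell(qty=7): fills=none; bids=[-] asks=[-]
After op 2 [order #2] limit_buy(price=95, qty=5): fills=none; bids=[#2:5@95] asks=[-]
After op 3 [order #3] limit_buy(price=100, qty=2): fills=none; bids=[#3:2@100 #2:5@95] asks=[-]
After op 4 [order #4] limit_sell(price=95, qty=2): fills=#3x#4:2@100; bids=[#2:5@95] asks=[-]
After op 5 [order #5] limit_buy(price=99, qty=1): fills=none; bids=[#5:1@99 #2:5@95] asks=[-]
After op 6 [order #6] limit_buy(price=104, qty=3): fills=none; bids=[#6:3@104 #5:1@99 #2:5@95] asks=[-]
After op 7 [order #7] limit_buy(price=97, qty=1): fills=none; bids=[#6:3@104 #5:1@99 #7:1@97 #2:5@95] asks=[-]
After op 8 [order #8] limit_sell(price=105, qty=9): fills=none; bids=[#6:3@104 #5:1@99 #7:1@97 #2:5@95] asks=[#8:9@105]
After op 9 [order #9] limit_sell(price=99, qty=3): fills=#6x#9:3@104; bids=[#5:1@99 #7:1@97 #2:5@95] asks=[#8:9@105]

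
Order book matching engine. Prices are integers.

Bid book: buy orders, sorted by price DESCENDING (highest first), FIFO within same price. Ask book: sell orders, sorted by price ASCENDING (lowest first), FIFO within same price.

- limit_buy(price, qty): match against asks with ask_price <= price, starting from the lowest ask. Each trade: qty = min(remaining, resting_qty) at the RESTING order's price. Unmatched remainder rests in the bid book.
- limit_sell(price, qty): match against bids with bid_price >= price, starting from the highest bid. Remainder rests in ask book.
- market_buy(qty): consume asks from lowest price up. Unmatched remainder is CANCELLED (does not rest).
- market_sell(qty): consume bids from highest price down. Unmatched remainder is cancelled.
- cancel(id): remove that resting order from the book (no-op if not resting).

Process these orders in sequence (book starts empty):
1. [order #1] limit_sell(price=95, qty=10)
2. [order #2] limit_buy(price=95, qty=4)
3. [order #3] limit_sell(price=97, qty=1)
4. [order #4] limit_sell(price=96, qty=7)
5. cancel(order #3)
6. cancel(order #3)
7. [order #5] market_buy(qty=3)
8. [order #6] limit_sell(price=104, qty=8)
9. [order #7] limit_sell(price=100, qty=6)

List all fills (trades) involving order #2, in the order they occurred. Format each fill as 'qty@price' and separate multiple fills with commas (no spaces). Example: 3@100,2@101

After op 1 [order #1] limit_sell(price=95, qty=10): fills=none; bids=[-] asks=[#1:10@95]
After op 2 [order #2] limit_buy(price=95, qty=4): fills=#2x#1:4@95; bids=[-] asks=[#1:6@95]
After op 3 [order #3] limit_sell(price=97, qty=1): fills=none; bids=[-] asks=[#1:6@95 #3:1@97]
After op 4 [order #4] limit_sell(price=96, qty=7): fills=none; bids=[-] asks=[#1:6@95 #4:7@96 #3:1@97]
After op 5 cancel(order #3): fills=none; bids=[-] asks=[#1:6@95 #4:7@96]
After op 6 cancel(order #3): fills=none; bids=[-] asks=[#1:6@95 #4:7@96]
After op 7 [order #5] market_buy(qty=3): fills=#5x#1:3@95; bids=[-] asks=[#1:3@95 #4:7@96]
After op 8 [order #6] limit_sell(price=104, qty=8): fills=none; bids=[-] asks=[#1:3@95 #4:7@96 #6:8@104]
After op 9 [order #7] limit_sell(price=100, qty=6): fills=none; bids=[-] asks=[#1:3@95 #4:7@96 #7:6@100 #6:8@104]

Answer: 4@95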